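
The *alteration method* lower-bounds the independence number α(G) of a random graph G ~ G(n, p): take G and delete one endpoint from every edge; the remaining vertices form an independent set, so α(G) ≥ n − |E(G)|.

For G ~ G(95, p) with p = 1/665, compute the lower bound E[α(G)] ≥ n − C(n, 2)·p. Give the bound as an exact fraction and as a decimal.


E[|E(G)|] = C(95, 2)·p = 4465 · (1/665) = 47/7.
E[α(G)] ≥ n − E[|E(G)|] = 95 − 47/7 = 618/7.
Numerically: ≈ 88.285714.
(This is only a lower bound; the true E[α(G)] may be larger.)

E[α(G)] ≥ 618/7 ≈ 88.285714.


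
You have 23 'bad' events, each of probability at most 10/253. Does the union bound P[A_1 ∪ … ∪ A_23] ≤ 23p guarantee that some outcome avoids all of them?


Union bound: P[∪_{i=1}^{23} A_i] ≤ Σ_i P[A_i] ≤ 23·p = 23·(10/253) = 10/11.
Numerically: 10/11 ≈ 0.909.
Is 10/11 < 1? YES.
Since P[∪ A_i] ≤ 10/11 < 1, the complement has P[∩ A_i^c] ≥ 1 − 10/11 = 1/11 > 0, so some outcome avoids every A_i.

23·p = 10/11 ≈ 0.909; existence CERTIFIED by the union bound.


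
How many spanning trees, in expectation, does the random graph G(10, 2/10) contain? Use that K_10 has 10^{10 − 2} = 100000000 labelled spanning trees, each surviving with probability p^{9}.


K_10 has 10^{10 − 2} = 100000000 labelled spanning trees.
For each such spanning tree H, let X_H = 1 if all 9 edges of H are present in G. Then P[X_H = 1] = p^{9} = (1/5)^{9} = 1/1953125.
By linearity: E[X] = Σ_H E[X_H] = 100000000 · p^{9} = 100000000 · 1/1953125 = 256/5.
Numerically: E[X] ≈ 51.2.

E[X] = 100000000 · (1/5)^{9} = 256/5 ≈ 51.2.


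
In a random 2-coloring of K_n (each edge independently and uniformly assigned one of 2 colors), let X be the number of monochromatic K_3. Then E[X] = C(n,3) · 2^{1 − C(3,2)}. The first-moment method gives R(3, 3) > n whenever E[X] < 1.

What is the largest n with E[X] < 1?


We need C(n, 3) · 2^{1 − 3} < 1, i.e. C(n, 3) < 2^{3 − 1} = 4.
Check values of n near the boundary:
  n = 3: C(3, 3) = 1; 1 < 4? YES
  n = 4: C(4, 3) = 4; 4 < 4? NO
  n = 5: C(5, 3) = 10; 10 < 4? NO
  n = 6: C(6, 3) = 20; 20 < 4? NO
The largest n with C(n, 3) < 4 is n = 3 (where E[X] = 1/4 ≈ 0.2500). Hence R(3, 3) > 3, i.e. R(3, 3) ≥ 4.

Largest n = 3; hence R(3, 3) > 3.


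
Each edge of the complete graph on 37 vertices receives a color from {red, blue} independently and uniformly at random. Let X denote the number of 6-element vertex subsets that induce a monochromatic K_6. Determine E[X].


Let X = Σ_S X_S over the C(37, 6) = 2324784 subsets S of size 6, where X_S = 1 if the K_6 on S is monochromatic.
For a fixed S, the K_6 on S has C(6, 2) = 15 edges. P[all 15 edges red] = (1/2)^15, and likewise for blue, so P[monochromatic] = 2·(1/2)^15 = 2^{1 − 15} = 1/16384.
By linearity: E[X] = C(37, 6) · 2^{1 − 15} = 2324784 · 1/16384 = 145299/1024.
Numerically: E[X] ≈ 141.893555.

E[X] = C(37,6)·2^(1−C(6,2)) = 145299/1024 ≈ 141.893555.


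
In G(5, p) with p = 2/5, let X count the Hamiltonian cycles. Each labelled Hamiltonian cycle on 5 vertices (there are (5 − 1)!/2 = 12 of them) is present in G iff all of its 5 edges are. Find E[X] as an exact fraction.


K_5 has (5 − 1)!/2 = 12 labelled Hamiltonian cycles.
For each such Hamiltonian cycle H, let X_H = 1 if all 5 edges of H are present in G. Then P[X_H = 1] = p^{5} = (2/5)^{5} = 32/3125.
By linearity of expectation: E[X] = Σ_H E[X_H] = 12 · p^{5} = 12 · 32/3125 = 384/3125.
Numerically: E[X] ≈ 0.12288.

E[X] = 12 · (2/5)^{5} = 384/3125 ≈ 0.12288.


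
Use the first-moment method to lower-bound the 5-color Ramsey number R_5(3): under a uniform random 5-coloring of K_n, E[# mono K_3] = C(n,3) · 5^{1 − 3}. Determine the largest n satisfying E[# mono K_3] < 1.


We need C(n, 3) · 5^{1 − 3} < 1, i.e. C(n, 3) < 5^{3 − 1} = 25.
Check values of n near the boundary:
  n = 3: C(3, 3) = 1; 1 < 25? YES
  n = 4: C(4, 3) = 4; 4 < 25? YES
  n = 5: C(5, 3) = 10; 10 < 25? YES
  n = 6: C(6, 3) = 20; 20 < 25? YES
  n = 7: C(7, 3) = 35; 35 < 25? NO
The largest n with C(n, 3) < 25 is n = 6 (where E[X] = 4/5 ≈ 0.80000). Hence R_5(3) > 6, i.e. R_5(3) ≥ 7.

Largest n = 6; hence R_5(3) > 6.


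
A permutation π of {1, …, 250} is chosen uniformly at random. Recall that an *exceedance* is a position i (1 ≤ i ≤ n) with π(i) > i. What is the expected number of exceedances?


Write X = Σ_{i=1}^{250} X_i, where X_i = 1_{π(i) > i}.
For each fixed i, π(i) is uniform over {1, …, 250} (marginal of a uniform permutation), so P[π(i) > i] = (n − i)/n. Summing: Σ_{i=1}^{250} (n − i)/n = (0 + 1 + … + 249)/250 = 250(250 − 1)/(2·250) = (250 − 1)/2.
Hence E[X] = Σ_{i=1}^{250} (250 − i)/250 = 249/2 ≈ 124.50000.

E[X] = 249/2 = 124.50000.


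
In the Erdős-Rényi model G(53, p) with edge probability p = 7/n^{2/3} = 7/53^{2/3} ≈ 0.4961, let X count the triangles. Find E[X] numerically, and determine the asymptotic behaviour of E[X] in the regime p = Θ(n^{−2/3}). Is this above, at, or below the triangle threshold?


Number of potential triangles: C(53, 3) = 23426.
Each occurs with probability p³ ≈ (0.4961)³ ≈ 1.221075e-01.
By linearity: E[X] = C(53, 3)·p³ ≈ 23426 · 1.221075e-01 ≈ 2860.4906.
Since α = 2/3 < 1, p = c/n^{2/3} ≫ 1/n is above the triangle threshold p ~ 1/n. Asymptotically E[X] ~ (c³/6)·n^{3(1−α)} = (7³/6)·n^{1} → ∞; triangles are abundant w.h.p.

E[X] ≈ 2860.4906; in regime p = Θ(1/n^{2/3}) E[X] diverges (above the triangle threshold p ~ 1/n).


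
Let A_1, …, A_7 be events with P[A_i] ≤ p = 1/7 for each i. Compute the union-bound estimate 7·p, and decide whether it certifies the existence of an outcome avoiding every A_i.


Union bound: P[∪_{i=1}^{7} A_i] ≤ Σ_i P[A_i] ≤ 7·p = 7·(1/7) = 1.
Numerically: 1 ≈ 1.000000.
Is 1 < 1? NO.
Since the bound 1 is ≥ 1, the union bound is uninformative here; it does NOT by itself certify existence.

7·p = 1 ≈ 1.000000; existence NOT certified by the union bound.


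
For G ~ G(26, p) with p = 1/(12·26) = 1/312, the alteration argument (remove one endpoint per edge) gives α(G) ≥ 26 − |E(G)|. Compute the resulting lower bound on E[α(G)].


E[|E(G)|] = C(26, 2)·p = 325 · (1/312) = 25/24.
E[α(G)] ≥ n − E[|E(G)|] = 26 − 25/24 = 599/24.
Numerically: ≈ 24.958.
(This is only a lower bound; the true E[α(G)] may be larger.)

E[α(G)] ≥ 599/24 ≈ 24.958.


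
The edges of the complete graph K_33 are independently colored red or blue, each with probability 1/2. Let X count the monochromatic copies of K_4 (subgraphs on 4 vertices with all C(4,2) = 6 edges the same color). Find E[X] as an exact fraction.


Let X = Σ_S X_S over the C(33, 4) = 40920 subsets S of size 4, where X_S = 1 if the K_4 on S is monochromatic.
For a fixed S, the K_4 on S has C(4, 2) = 6 edges. P[all 6 edges red] = (1/2)^6, and likewise for blue, so P[monochromatic] = 2·(1/2)^6 = 2^{1 − 6} = 1/32.
Summing: E[X] = C(33, 4) · 2^{1 − 6} = 40920 · 1/32 = 5115/4.
Numerically: E[X] ≈ 1278.75000.

E[X] = C(33,4)·2^(1−C(4,2)) = 5115/4 ≈ 1278.75000.


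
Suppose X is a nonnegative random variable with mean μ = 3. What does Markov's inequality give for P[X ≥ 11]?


μ = E[X] = 3, a = 11.
Markov: P[X ≥ 11] ≤ μ/a = (3)/11 = 3/11.
Numerically: ≈ 0.2727.
(Since a = 11 > μ = 3.0000, the bound 3/11 is < 1 and informative.)

P[X ≥ 11] ≤ 3/11 ≈ 0.2727.


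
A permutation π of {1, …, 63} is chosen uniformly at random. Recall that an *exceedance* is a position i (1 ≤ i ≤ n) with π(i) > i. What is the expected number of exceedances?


Write X = Σ_{i=1}^{63} X_i, where X_i = 1_{π(i) > i}.
For each fixed i, π(i) is uniform over {1, …, 63} (marginal of a uniform permutation), so P[π(i) > i] = (n − i)/n. Summing: Σ_{i=1}^{63} (n − i)/n = (0 + 1 + … + 62)/63 = 63(63 − 1)/(2·63) = (63 − 1)/2.
Hence E[X] = Σ_{i=1}^{63} (63 − i)/63 = 31 ≈ 31.00000.

E[X] = 31 = 31.00000.


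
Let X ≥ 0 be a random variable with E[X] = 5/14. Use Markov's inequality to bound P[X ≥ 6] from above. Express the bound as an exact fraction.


μ = E[X] = 5/14, a = 6.
Markov: P[X ≥ 6] ≤ μ/a = (5/14)/6 = 5/84.
Numerically: ≈ 0.0595.
(Since a = 6 > μ = 0.3571, the bound 5/84 is < 1 and informative.)

P[X ≥ 6] ≤ 5/84 ≈ 0.0595.


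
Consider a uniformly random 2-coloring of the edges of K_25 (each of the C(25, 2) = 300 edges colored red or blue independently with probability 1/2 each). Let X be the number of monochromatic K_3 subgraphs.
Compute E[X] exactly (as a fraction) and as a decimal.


Let X = Σ_S X_S over the C(25, 3) = 2300 subsets S of size 3, where X_S = 1 if the K_3 on S is monochromatic.
For a fixed S, the K_3 on S has C(3, 2) = 3 edges. P[all 3 edges red] = (1/2)^3, and likewise for blue, so P[monochromatic] = 2·(1/2)^3 = 2^{1 − 3} = 1/4.
By linearity of expectation: E[X] = C(25, 3) · 2^{1 − 3} = 2300 · 1/4 = 575.
Numerically: E[X] ≈ 575.0000.

E[X] = C(25,3)·2^(1−C(3,2)) = 575 ≈ 575.0000.


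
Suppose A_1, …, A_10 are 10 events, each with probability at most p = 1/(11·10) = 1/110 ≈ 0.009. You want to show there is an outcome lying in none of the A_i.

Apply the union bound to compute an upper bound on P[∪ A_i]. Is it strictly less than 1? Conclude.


Union bound: P[∪_{i=1}^{10} A_i] ≤ Σ_i P[A_i] ≤ 10·p = 10·(1/110) = 1/11.
Numerically: 1/11 ≈ 0.091.
Is 1/11 < 1? YES.
Since P[∪ A_i] ≤ 1/11 < 1, the complement has P[∩ A_i^c] ≥ 1 − 1/11 = 10/11 > 0, so some outcome avoids every A_i.

10·p = 1/11 ≈ 0.091; existence CERTIFIED by the union bound.


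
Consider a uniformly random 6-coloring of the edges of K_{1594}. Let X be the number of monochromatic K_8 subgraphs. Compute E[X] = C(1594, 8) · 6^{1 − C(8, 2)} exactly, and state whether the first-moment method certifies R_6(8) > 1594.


E[X] = C(1594, 8) · 6^{1 − 28} = 1015652773590544255167 · 6^{−27} = 1015652773590544255167/1023490369077469249536.
As a reduced fraction: E[X] = 37616769392242379821/37907050706572935168 ≈ 0.9923.
Is E[X] < 1? YES.
Since E[X] < 1, there exists a 6-coloring of K_{1594} with no monochromatic K_8; hence R_6(8) > 1594.

E[X] = 37616769392242379821/37907050706572935168 ≈ 0.9923; E[X] < 1, so R_6(8) > 1594.


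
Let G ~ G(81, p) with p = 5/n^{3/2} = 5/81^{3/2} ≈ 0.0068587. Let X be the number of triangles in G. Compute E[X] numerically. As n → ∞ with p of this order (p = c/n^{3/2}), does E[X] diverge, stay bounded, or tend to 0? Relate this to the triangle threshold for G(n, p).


Number of potential triangles: C(81, 3) = 85320.
Each occurs with probability p³ ≈ (0.0068587)³ ≈ 3.2264685e-07.
By linearity: E[X] = C(81, 3)·p³ ≈ 85320 · 3.2264685e-07 ≈ 0.02753.
Since α = 3/2 > 1, p = c/n^{3/2} = o(1/n) is below the triangle threshold p ~ 1/n. Asymptotically E[X] ~ (c³/6)·n^{3(1−α)} = (5³/6)·n^{-1.5} → 0, so by Markov's inequality G has no triangles w.h.p.

E[X] ≈ 0.02753; in regime p = Θ(1/n^{3/2}) E[X] tends to 0 (below the triangle threshold p ~ 1/n).


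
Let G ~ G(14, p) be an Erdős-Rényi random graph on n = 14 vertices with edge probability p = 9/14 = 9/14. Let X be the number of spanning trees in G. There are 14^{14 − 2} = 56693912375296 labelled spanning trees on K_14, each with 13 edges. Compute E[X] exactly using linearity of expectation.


K_14 has 14^{14 − 2} = 56693912375296 labelled spanning trees.
For each such spanning tree H, let X_H = 1 if all 13 edges of H are present in G. Then P[X_H = 1] = p^{13} = (9/14)^{13} = 2541865828329/793714773254144.
By linearity: E[X] = Σ_H E[X_H] = 56693912375296 · p^{13} = 56693912375296 · 2541865828329/793714773254144 = 2541865828329/14.
Numerically: E[X] ≈ 1.81562e+11.

E[X] = 56693912375296 · (9/14)^{13} = 2541865828329/14 ≈ 1.81562e+11.


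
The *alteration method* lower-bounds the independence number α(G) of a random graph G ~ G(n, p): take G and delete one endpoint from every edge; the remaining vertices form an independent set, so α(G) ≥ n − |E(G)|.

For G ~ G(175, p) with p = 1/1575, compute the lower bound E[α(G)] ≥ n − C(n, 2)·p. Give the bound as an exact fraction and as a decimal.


E[|E(G)|] = C(175, 2)·p = 15225 · (1/1575) = 29/3.
E[α(G)] ≥ n − E[|E(G)|] = 175 − 29/3 = 496/3.
Numerically: ≈ 165.333.
(This is only a lower bound; the true E[α(G)] may be larger.)

E[α(G)] ≥ 496/3 ≈ 165.333.


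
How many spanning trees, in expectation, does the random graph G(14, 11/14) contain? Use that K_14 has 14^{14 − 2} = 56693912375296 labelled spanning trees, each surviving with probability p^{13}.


K_14 has 14^{14 − 2} = 56693912375296 labelled spanning trees.
For each such spanning tree H, let X_H = 1 if all 13 edges of H are present in G. Then P[X_H = 1] = p^{13} = (11/14)^{13} = 34522712143931/793714773254144.
Summing the indicators: E[X] = Σ_H E[X_H] = 56693912375296 · p^{13} = 56693912375296 · 34522712143931/793714773254144 = 34522712143931/14.
Numerically: E[X] ≈ 2.4659e+12.

E[X] = 56693912375296 · (11/14)^{13} = 34522712143931/14 ≈ 2.4659e+12.


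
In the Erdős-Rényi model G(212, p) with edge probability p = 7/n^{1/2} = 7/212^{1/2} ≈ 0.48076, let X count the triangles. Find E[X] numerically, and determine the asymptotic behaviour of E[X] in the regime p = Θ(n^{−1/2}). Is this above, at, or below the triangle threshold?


Number of potential triangles: C(212, 3) = 1565620.
Each occurs with probability p³ ≈ (0.48076)³ ≈ 1.1111951e-01.
By linearity: E[X] = C(212, 3)·p³ ≈ 1565620 · 1.1111951e-01 ≈ 173970.93166.
Since α = 1/2 < 1, p = c/n^{1/2} ≫ 1/n is above the triangle threshold p ~ 1/n. Asymptotically E[X] ~ (c³/6)·n^{3(1−α)} = (7³/6)·n^{1.5} → ∞; triangles are abundant w.h.p.

E[X] ≈ 173970.93166; in regime p = Θ(1/n^{1/2}) E[X] diverges (above the triangle threshold p ~ 1/n).


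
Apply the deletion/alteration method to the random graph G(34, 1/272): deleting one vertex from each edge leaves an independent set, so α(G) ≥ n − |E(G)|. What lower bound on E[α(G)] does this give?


E[|E(G)|] = C(34, 2)·p = 561 · (1/272) = 33/16.
E[α(G)] ≥ n − E[|E(G)|] = 34 − 33/16 = 511/16.
Numerically: ≈ 31.93750.
(This is only a lower bound; the true E[α(G)] may be larger.)

E[α(G)] ≥ 511/16 ≈ 31.93750.


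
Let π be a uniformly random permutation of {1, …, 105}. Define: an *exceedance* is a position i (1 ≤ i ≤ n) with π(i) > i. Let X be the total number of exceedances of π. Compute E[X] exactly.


Write X = Σ_{i=1}^{105} X_i, where X_i = 1_{π(i) > i}.
For each fixed i, π(i) is uniform over {1, …, 105} (marginal of a uniform permutation), so P[π(i) > i] = (n − i)/n. Summing: Σ_{i=1}^{105} (n − i)/n = (0 + 1 + … + 104)/105 = 105(105 − 1)/(2·105) = (105 − 1)/2.
Hence E[X] = Σ_{i=1}^{105} (105 − i)/105 = 52 ≈ 52.00000.

E[X] = 52 = 52.00000.


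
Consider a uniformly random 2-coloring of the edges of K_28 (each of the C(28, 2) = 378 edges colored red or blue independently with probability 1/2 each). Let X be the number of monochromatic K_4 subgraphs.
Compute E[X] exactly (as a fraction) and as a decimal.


Let X = Σ_S X_S over the C(28, 4) = 20475 subsets S of size 4, where X_S = 1 if the K_4 on S is monochromatic.
For a fixed S, the K_4 on S has C(4, 2) = 6 edges. P[all 6 edges red] = (1/2)^6, and likewise for blue, so P[monochromatic] = 2·(1/2)^6 = 2^{1 − 6} = 1/32.
By linearity of expectation: E[X] = C(28, 4) · 2^{1 − 6} = 20475 · 1/32 = 20475/32.
Numerically: E[X] ≈ 639.8438.

E[X] = C(28,4)·2^(1−C(4,2)) = 20475/32 ≈ 639.8438.


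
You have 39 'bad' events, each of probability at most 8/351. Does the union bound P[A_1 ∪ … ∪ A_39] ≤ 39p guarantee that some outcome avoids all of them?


Union bound: P[∪_{i=1}^{39} A_i] ≤ Σ_i P[A_i] ≤ 39·p = 39·(8/351) = 8/9.
Numerically: 8/9 ≈ 0.889.
Is 8/9 < 1? YES.
Since P[∪ A_i] ≤ 8/9 < 1, the complement has P[∩ A_i^c] ≥ 1 − 8/9 = 1/9 > 0, so some outcome avoids every A_i.

39·p = 8/9 ≈ 0.889; existence CERTIFIED by the union bound.


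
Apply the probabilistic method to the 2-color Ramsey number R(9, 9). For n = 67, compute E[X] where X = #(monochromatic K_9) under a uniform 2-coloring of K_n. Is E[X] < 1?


E[X] = C(67, 9) · 2^{1 − 36} = 42757703560 · 2^{−35} = 42757703560/34359738368.
As a reduced fraction: E[X] = 5344712945/4294967296 ≈ 1.24441.
Is E[X] < 1? NO.
Since E[X] ≥ 1, the first-moment bound is inconclusive at n = 67; it does NOT by itself certify R(9, 9) > 67.

E[X] = 5344712945/4294967296 ≈ 1.24441; E[X] ≥ 1; first-moment method inconclusive here.


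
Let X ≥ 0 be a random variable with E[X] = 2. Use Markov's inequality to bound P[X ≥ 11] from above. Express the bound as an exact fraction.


μ = E[X] = 2, a = 11.
Markov: P[X ≥ 11] ≤ μ/a = (2)/11 = 2/11.
Numerically: ≈ 0.181818.
(Since a = 11 > μ = 2.000000, the bound 2/11 is < 1 and informative.)

P[X ≥ 11] ≤ 2/11 ≈ 0.181818.


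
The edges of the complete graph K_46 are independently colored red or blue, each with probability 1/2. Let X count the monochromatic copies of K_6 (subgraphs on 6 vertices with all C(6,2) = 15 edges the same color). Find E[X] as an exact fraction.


Let X = Σ_S X_S over the C(46, 6) = 9366819 subsets S of size 6, where X_S = 1 if the K_6 on S is monochromatic.
For a fixed S, the K_6 on S has C(6, 2) = 15 edges. P[all 15 edges red] = (1/2)^15, and likewise for blue, so P[monochromatic] = 2·(1/2)^15 = 2^{1 − 15} = 1/16384.
By linearity: E[X] = C(46, 6) · 2^{1 − 15} = 9366819 · 1/16384 = 9366819/16384.
Numerically: E[X] ≈ 571.7053.

E[X] = C(46,6)·2^(1−C(6,2)) = 9366819/16384 ≈ 571.7053.


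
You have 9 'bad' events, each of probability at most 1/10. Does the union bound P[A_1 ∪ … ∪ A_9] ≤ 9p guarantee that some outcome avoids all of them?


Union bound: P[∪_{i=1}^{9} A_i] ≤ Σ_i P[A_i] ≤ 9·p = 9·(1/10) = 9/10.
Numerically: 9/10 ≈ 0.900000.
Is 9/10 < 1? YES.
Since P[∪ A_i] ≤ 9/10 < 1, the complement has P[∩ A_i^c] ≥ 1 − 9/10 = 1/10 > 0, so some outcome avoids every A_i.

9·p = 9/10 ≈ 0.900000; existence CERTIFIED by the union bound.


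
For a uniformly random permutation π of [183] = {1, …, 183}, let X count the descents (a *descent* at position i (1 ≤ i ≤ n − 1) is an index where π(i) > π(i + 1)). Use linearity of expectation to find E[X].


Write X = Σ X_I over i = 1, …, 182, with X_I the indicator of one descent.
There are 182 indicators.
For each fixed i, the pair (π(i), π(i+1)) is a uniformly random ordered pair of distinct values from {1, …, 183}; by symmetry P[π(i) > π(i+1)] = 1/2.
By linearity: E[X] = 182 · (1/2) = (183 − 1) · (1/2) = 91 ≈ 91.0000.

E[X] = 91 = 91.0000.


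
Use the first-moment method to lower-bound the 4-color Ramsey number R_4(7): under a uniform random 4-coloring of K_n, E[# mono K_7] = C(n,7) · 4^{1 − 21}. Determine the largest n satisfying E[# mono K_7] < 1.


We need C(n, 7) · 4^{1 − 21} < 1, i.e. C(n, 7) < 4^{21 − 1} = 1099511627776.
Check values of n near the boundary:
  n = 176: C(176, 7) = 919790691600; 919790691600 < 1099511627776? YES
  n = 177: C(177, 7) = 957664425960; 957664425960 < 1099511627776? YES
  n = 178: C(178, 7) = 996867063280; 996867063280 < 1099511627776? YES
  n = 179: C(179, 7) = 1037437234460; 1037437234460 < 1099511627776? YES
  n = 180: C(180, 7) = 1079414463600; 1079414463600 < 1099511627776? YES
  n = 181: C(181, 7) = 1122839183400; 1122839183400 < 1099511627776? NO
The largest n with C(n, 7) < 1099511627776 is n = 180 (where E[X] = 67463403975/68719476736 ≈ 0.9817). Hence R_4(7) > 180, i.e. R_4(7) ≥ 181.

Largest n = 180; hence R_4(7) > 180.


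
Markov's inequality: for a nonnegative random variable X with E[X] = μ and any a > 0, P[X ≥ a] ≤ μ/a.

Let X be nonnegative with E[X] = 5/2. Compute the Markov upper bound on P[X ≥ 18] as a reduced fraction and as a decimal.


μ = E[X] = 5/2, a = 18.
Markov: P[X ≥ 18] ≤ μ/a = (5/2)/18 = 5/36.
Numerically: ≈ 0.139.
(Since a = 18 > μ = 2.500, the bound 5/36 is < 1 and informative.)

P[X ≥ 18] ≤ 5/36 ≈ 0.139.


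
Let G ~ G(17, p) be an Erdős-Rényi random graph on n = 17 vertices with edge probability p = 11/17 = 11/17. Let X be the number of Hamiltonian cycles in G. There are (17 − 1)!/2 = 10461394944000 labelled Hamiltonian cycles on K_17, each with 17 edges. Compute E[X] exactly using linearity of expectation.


K_17 has (17 − 1)!/2 = 10461394944000 labelled Hamiltonian cycles.
For each such Hamiltonian cycle H, let X_H = 1 if all 17 edges of H are present in G. Then P[X_H = 1] = p^{17} = (11/17)^{17} = 505447028499293771/827240261886336764177.
By linearity: E[X] = Σ_H E[X_H] = 10461394944000 · p^{17} = 10461394944000 · 505447028499293771/827240261886336764177 = 5287680988402335763510093824000/827240261886336764177.
Numerically: E[X] ≈ 6.39e+09.

E[X] = 10461394944000 · (11/17)^{17} = 5287680988402335763510093824000/827240261886336764177 ≈ 6.39e+09.


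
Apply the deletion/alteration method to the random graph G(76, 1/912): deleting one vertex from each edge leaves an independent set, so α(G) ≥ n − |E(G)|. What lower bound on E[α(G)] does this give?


E[|E(G)|] = C(76, 2)·p = 2850 · (1/912) = 25/8.
E[α(G)] ≥ n − E[|E(G)|] = 76 − 25/8 = 583/8.
Numerically: ≈ 72.8750.
(This is only a lower bound; the true E[α(G)] may be larger.)

E[α(G)] ≥ 583/8 ≈ 72.8750.


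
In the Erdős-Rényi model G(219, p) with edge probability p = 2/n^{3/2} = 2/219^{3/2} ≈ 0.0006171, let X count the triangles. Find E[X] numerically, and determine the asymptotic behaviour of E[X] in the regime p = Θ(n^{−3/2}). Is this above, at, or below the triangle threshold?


Number of potential triangles: C(219, 3) = 1726669.
Each occurs with probability p³ ≈ (0.0006171)³ ≈ 2.350128e-10.
By linearity: E[X] = C(219, 3)·p³ ≈ 1726669 · 2.350128e-10 ≈ 0.0004.
Since α = 3/2 > 1, p = c/n^{3/2} = o(1/n) is below the triangle threshold p ~ 1/n. Asymptotically E[X] ~ (c³/6)·n^{3(1−α)} = (2³/6)·n^{-1.5} → 0, so by Markov's inequality G has no triangles w.h.p.

E[X] ≈ 0.0004; in regime p = Θ(1/n^{3/2}) E[X] tends to 0 (below the triangle threshold p ~ 1/n).


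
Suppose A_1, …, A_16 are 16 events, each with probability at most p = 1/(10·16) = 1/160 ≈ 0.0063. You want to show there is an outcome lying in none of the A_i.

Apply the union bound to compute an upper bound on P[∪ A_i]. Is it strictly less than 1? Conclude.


Union bound: P[∪_{i=1}^{16} A_i] ≤ Σ_i P[A_i] ≤ 16·p = 16·(1/160) = 1/10.
Numerically: 1/10 ≈ 0.1000.
Is 1/10 < 1? YES.
Since P[∪ A_i] ≤ 1/10 < 1, the complement has P[∩ A_i^c] ≥ 1 − 1/10 = 9/10 > 0, so some outcome avoids every A_i.

16·p = 1/10 ≈ 0.1000; existence CERTIFIED by the union bound.


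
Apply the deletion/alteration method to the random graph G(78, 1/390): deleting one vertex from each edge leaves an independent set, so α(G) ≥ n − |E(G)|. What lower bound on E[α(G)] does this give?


E[|E(G)|] = C(78, 2)·p = 3003 · (1/390) = 77/10.
E[α(G)] ≥ n − E[|E(G)|] = 78 − 77/10 = 703/10.
Numerically: ≈ 70.300.
(This is only a lower bound; the true E[α(G)] may be larger.)

E[α(G)] ≥ 703/10 ≈ 70.300.


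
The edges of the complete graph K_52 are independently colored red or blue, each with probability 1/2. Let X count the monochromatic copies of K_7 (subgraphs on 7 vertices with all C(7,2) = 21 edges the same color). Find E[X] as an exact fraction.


Let X = Σ_S X_S over the C(52, 7) = 133784560 subsets S of size 7, where X_S = 1 if the K_7 on S is monochromatic.
For a fixed S, the K_7 on S has C(7, 2) = 21 edges. P[all 21 edges red] = (1/2)^21, and likewise for blue, so P[monochromatic] = 2·(1/2)^21 = 2^{1 − 21} = 1/1048576.
Summing: E[X] = C(52, 7) · 2^{1 − 21} = 133784560 · 1/1048576 = 8361535/65536.
Numerically: E[X] ≈ 127.58690.

E[X] = C(52,7)·2^(1−C(7,2)) = 8361535/65536 ≈ 127.58690.


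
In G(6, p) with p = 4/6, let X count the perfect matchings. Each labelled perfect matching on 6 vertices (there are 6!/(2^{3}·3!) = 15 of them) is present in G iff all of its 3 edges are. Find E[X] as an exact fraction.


K_6 has 6!/(2^{3}·3!) = 15 labelled perfect matchings.
For each such perfect matching H, let X_H = 1 if all 3 edges of H are present in G. Then P[X_H = 1] = p^{3} = (2/3)^{3} = 8/27.
By linearity of expectation: E[X] = Σ_H E[X_H] = 15 · p^{3} = 15 · 8/27 = 40/9.
Numerically: E[X] ≈ 4.444.

E[X] = 15 · (2/3)^{3} = 40/9 ≈ 4.444.


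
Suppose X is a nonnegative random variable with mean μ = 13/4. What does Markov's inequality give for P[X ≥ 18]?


μ = E[X] = 13/4, a = 18.
Markov: P[X ≥ 18] ≤ μ/a = (13/4)/18 = 13/72.
Numerically: ≈ 0.181.
(Since a = 18 > μ = 3.250, the bound 13/72 is < 1 and informative.)

P[X ≥ 18] ≤ 13/72 ≈ 0.181.


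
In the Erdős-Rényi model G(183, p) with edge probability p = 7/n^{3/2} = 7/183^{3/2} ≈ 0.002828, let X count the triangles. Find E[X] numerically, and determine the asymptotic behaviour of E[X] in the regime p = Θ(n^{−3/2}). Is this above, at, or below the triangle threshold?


Number of potential triangles: C(183, 3) = 1004731.
Each occurs with probability p³ ≈ (0.002828)³ ≈ 2.260811e-08.
By linearity: E[X] = C(183, 3)·p³ ≈ 1004731 · 2.260811e-08 ≈ 0.0227.
Since α = 3/2 > 1, p = c/n^{3/2} = o(1/n) is below the triangle threshold p ~ 1/n. Asymptotically E[X] ~ (c³/6)·n^{3(1−α)} = (7³/6)·n^{-1.5} → 0, so by Markov's inequality G has no triangles w.h.p.

E[X] ≈ 0.0227; in regime p = Θ(1/n^{3/2}) E[X] tends to 0 (below the triangle threshold p ~ 1/n).


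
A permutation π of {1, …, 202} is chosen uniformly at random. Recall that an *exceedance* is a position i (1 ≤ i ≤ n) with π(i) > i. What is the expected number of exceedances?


Write X = Σ_{i=1}^{202} X_i, where X_i = 1_{π(i) > i}.
For each fixed i, π(i) is uniform over {1, …, 202} (marginal of a uniform permutation), so P[π(i) > i] = (n − i)/n. Summing: Σ_{i=1}^{202} (n − i)/n = (0 + 1 + … + 201)/202 = 202(202 − 1)/(2·202) = (202 − 1)/2.
Hence E[X] = Σ_{i=1}^{202} (202 − i)/202 = 201/2 ≈ 100.500.

E[X] = 201/2 = 100.500.


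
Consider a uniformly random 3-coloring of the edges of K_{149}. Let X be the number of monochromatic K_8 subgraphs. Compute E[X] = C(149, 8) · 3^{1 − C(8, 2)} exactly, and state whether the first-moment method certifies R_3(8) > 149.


E[X] = C(149, 8) · 3^{1 − 28} = 4976826800946 · 3^{−27} = 4976826800946/7625597484987.
As a reduced fraction: E[X] = 1658942266982/2541865828329 ≈ 0.6526.
Is E[X] < 1? YES.
Since E[X] < 1, there exists a 3-coloring of K_{149} with no monochromatic K_8; hence R_3(8) > 149.

E[X] = 1658942266982/2541865828329 ≈ 0.6526; E[X] < 1, so R_3(8) > 149.


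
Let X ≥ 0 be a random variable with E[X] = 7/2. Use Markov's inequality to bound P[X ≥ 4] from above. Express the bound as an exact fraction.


μ = E[X] = 7/2, a = 4.
Markov: P[X ≥ 4] ≤ μ/a = (7/2)/4 = 7/8.
Numerically: ≈ 0.875000.
(Since a = 4 > μ = 3.500000, the bound 7/8 is < 1 and informative.)

P[X ≥ 4] ≤ 7/8 ≈ 0.875000.


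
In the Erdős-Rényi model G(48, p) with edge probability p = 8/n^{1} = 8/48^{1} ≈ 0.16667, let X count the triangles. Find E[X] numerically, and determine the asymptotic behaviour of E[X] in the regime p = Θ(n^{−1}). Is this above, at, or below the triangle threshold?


Number of potential triangles: C(48, 3) = 17296.
Each occurs with probability p³ ≈ (0.16667)³ ≈ 4.6296296e-03.
By linearity: E[X] = C(48, 3)·p³ ≈ 17296 · 4.6296296e-03 ≈ 80.07407.
Here α = 1, so p = 8/n is exactly at the triangle threshold p ~ 1/n. Asymptotically E[X] → c³/6 = 8³/6 = 256/3 ≈ 85.33333, a bounded constant. In this regime the triangle count is asymptotically Poisson(c³/6).

E[X] ≈ 80.07407; in regime p = Θ(1/n^{1}) E[X] stays bounded (at the triangle threshold p ~ 1/n).


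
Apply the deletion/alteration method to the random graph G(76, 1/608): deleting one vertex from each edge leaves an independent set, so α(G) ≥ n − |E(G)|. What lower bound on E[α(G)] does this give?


E[|E(G)|] = C(76, 2)·p = 2850 · (1/608) = 75/16.
E[α(G)] ≥ n − E[|E(G)|] = 76 − 75/16 = 1141/16.
Numerically: ≈ 71.312500.
(This is only a lower bound; the true E[α(G)] may be larger.)

E[α(G)] ≥ 1141/16 ≈ 71.312500.


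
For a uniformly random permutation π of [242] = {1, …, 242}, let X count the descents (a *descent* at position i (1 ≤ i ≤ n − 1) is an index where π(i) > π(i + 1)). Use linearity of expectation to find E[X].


Write X = Σ X_I over i = 1, …, 241, with X_I the indicator of one descent.
There are 241 indicators.
For each fixed i, the pair (π(i), π(i+1)) is a uniformly random ordered pair of distinct values from {1, …, 242}; by symmetry P[π(i) > π(i+1)] = 1/2.
By linearity: E[X] = 241 · (1/2) = (242 − 1) · (1/2) = 241/2 ≈ 120.500.

E[X] = 241/2 = 120.500.


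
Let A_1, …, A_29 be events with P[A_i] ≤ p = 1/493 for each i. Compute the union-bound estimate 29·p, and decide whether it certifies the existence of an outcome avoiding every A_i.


Union bound: P[∪_{i=1}^{29} A_i] ≤ Σ_i P[A_i] ≤ 29·p = 29·(1/493) = 1/17.
Numerically: 1/17 ≈ 0.0588235.
Is 1/17 < 1? YES.
Since P[∪ A_i] ≤ 1/17 < 1, the complement has P[∩ A_i^c] ≥ 1 − 1/17 = 16/17 > 0, so some outcome avoids every A_i.

29·p = 1/17 ≈ 0.0588235; existence CERTIFIED by the union bound.


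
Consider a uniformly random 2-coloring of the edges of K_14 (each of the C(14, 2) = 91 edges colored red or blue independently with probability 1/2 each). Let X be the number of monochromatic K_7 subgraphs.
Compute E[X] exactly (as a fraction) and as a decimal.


Let X = Σ_S X_S over the C(14, 7) = 3432 subsets S of size 7, where X_S = 1 if the K_7 on S is monochromatic.
For a fixed S, the K_7 on S has C(7, 2) = 21 edges. P[all 21 edges red] = (1/2)^21, and likewise for blue, so P[monochromatic] = 2·(1/2)^21 = 2^{1 − 21} = 1/1048576.
By linearity of expectation: E[X] = C(14, 7) · 2^{1 − 21} = 3432 · 1/1048576 = 429/131072.
Numerically: E[X] ≈ 0.0033.

E[X] = C(14,7)·2^(1−C(7,2)) = 429/131072 ≈ 0.0033.


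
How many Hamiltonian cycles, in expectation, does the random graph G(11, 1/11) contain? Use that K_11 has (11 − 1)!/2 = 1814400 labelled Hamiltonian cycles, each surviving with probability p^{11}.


K_11 has (11 − 1)!/2 = 1814400 labelled Hamiltonian cycles.
For each such Hamiltonian cycle H, let X_H = 1 if all 11 edges of H are present in G. Then P[X_H = 1] = p^{11} = (1/11)^{11} = 1/285311670611.
By linearity of expectation: E[X] = Σ_H E[X_H] = 1814400 · p^{11} = 1814400 · 1/285311670611 = 1814400/285311670611.
Numerically: E[X] ≈ 6.36e-06.

E[X] = 1814400 · (1/11)^{11} = 1814400/285311670611 ≈ 6.36e-06.


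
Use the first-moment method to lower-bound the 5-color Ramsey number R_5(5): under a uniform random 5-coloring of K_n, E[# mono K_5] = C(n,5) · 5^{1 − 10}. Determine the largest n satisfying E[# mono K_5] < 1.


We need C(n, 5) · 5^{1 − 10} < 1, i.e. C(n, 5) < 5^{10 − 1} = 1953125.
Check values of n near the boundary:
  n = 46: C(46, 5) = 1370754; 1370754 < 1953125? YES
  n = 47: C(47, 5) = 1533939; 1533939 < 1953125? YES
  n = 48: C(48, 5) = 1712304; 1712304 < 1953125? YES
  n = 49: C(49, 5) = 1906884; 1906884 < 1953125? YES
  n = 50: C(50, 5) = 2118760; 2118760 < 1953125? NO
  n = 51: C(51, 5) = 2349060; 2349060 < 1953125? NO
The largest n with C(n, 5) < 1953125 is n = 49 (where E[X] = 1906884/1953125 ≈ 0.9763246). Hence R_5(5) > 49, i.e. R_5(5) ≥ 50.

Largest n = 49; hence R_5(5) > 49.


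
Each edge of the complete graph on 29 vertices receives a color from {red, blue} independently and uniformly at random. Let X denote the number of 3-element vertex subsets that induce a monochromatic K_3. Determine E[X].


Let X = Σ_S X_S over the C(29, 3) = 3654 subsets S of size 3, where X_S = 1 if the K_3 on S is monochromatic.
For a fixed S, the K_3 on S has C(3, 2) = 3 edges. P[all 3 edges red] = (1/2)^3, and likewise for blue, so P[monochromatic] = 2·(1/2)^3 = 2^{1 − 3} = 1/4.
By linearity: E[X] = C(29, 3) · 2^{1 − 3} = 3654 · 1/4 = 1827/2.
Numerically: E[X] ≈ 913.50000.

E[X] = C(29,3)·2^(1−C(3,2)) = 1827/2 ≈ 913.50000.


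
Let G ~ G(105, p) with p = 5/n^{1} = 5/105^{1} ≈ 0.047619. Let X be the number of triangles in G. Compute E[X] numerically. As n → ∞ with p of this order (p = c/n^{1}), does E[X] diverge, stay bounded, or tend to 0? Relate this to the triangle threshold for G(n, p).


Number of potential triangles: C(105, 3) = 187460.
Each occurs with probability p³ ≈ (0.047619)³ ≈ 1.07979700e-04.
By linearity: E[X] = C(105, 3)·p³ ≈ 187460 · 1.07979700e-04 ≈ 20.241875.
Here α = 1, so p = 5/n is exactly at the triangle threshold p ~ 1/n. Asymptotically E[X] → c³/6 = 5³/6 = 125/6 ≈ 20.833333, a bounded constant. In this regime the triangle count is asymptotically Poisson(c³/6).

E[X] ≈ 20.241875; in regime p = Θ(1/n^{1}) E[X] stays bounded (at the triangle threshold p ~ 1/n).


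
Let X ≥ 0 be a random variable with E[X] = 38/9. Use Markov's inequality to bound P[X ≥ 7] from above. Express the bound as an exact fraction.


μ = E[X] = 38/9, a = 7.
Markov: P[X ≥ 7] ≤ μ/a = (38/9)/7 = 38/63.
Numerically: ≈ 0.60317.
(Since a = 7 > μ = 4.22222, the bound 38/63 is < 1 and informative.)

P[X ≥ 7] ≤ 38/63 ≈ 0.60317.


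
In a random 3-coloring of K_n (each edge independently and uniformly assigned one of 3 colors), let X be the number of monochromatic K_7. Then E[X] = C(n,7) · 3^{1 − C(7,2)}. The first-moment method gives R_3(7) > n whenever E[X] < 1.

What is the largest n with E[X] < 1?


We need C(n, 7) · 3^{1 − 21} < 1, i.e. C(n, 7) < 3^{21 − 1} = 3486784401.
Check values of n near the boundary:
  n = 80: C(80, 7) = 3176716400; 3176716400 < 3486784401? YES
  n = 81: C(81, 7) = 3477216600; 3477216600 < 3486784401? YES
  n = 82: C(82, 7) = 3801756816; 3801756816 < 3486784401? NO
  n = 83: C(83, 7) = 4151918628; 4151918628 < 3486784401? NO
The largest n with C(n, 7) < 3486784401 is n = 81 (where E[X] = 42928600/43046721 ≈ 0.99726). Hence R_3(7) > 81, i.e. R_3(7) ≥ 82.

Largest n = 81; hence R_3(7) > 81.


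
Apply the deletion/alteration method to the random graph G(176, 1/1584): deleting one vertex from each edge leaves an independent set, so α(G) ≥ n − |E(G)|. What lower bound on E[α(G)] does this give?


E[|E(G)|] = C(176, 2)·p = 15400 · (1/1584) = 175/18.
E[α(G)] ≥ n − E[|E(G)|] = 176 − 175/18 = 2993/18.
Numerically: ≈ 166.27778.
(This is only a lower bound; the true E[α(G)] may be larger.)

E[α(G)] ≥ 2993/18 ≈ 166.27778.


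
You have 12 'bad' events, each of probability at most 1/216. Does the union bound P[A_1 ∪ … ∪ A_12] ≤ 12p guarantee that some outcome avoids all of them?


Union bound: P[∪_{i=1}^{12} A_i] ≤ Σ_i P[A_i] ≤ 12·p = 12·(1/216) = 1/18.
Numerically: 1/18 ≈ 0.055556.
Is 1/18 < 1? YES.
Since P[∪ A_i] ≤ 1/18 < 1, the complement has P[∩ A_i^c] ≥ 1 − 1/18 = 17/18 > 0, so some outcome avoids every A_i.

12·p = 1/18 ≈ 0.055556; existence CERTIFIED by the union bound.


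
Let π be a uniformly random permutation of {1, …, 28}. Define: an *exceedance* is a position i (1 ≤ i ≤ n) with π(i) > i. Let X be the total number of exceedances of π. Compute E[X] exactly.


Write X = Σ_{i=1}^{28} X_i, where X_i = 1_{π(i) > i}.
For each fixed i, π(i) is uniform over {1, …, 28} (marginal of a uniform permutation), so P[π(i) > i] = (n − i)/n. Summing: Σ_{i=1}^{28} (n − i)/n = (0 + 1 + … + 27)/28 = 28(28 − 1)/(2·28) = (28 − 1)/2.
Hence E[X] = Σ_{i=1}^{28} (28 − i)/28 = 27/2 ≈ 13.500000.

E[X] = 27/2 = 13.500000.


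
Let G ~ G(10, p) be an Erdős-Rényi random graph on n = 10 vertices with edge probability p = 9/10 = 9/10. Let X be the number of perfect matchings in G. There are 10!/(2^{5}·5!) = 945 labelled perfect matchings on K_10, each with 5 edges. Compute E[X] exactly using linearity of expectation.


K_10 has 10!/(2^{5}·5!) = 945 labelled perfect matchings.
For each such perfect matching H, let X_H = 1 if all 5 edges of H are present in G. Then P[X_H = 1] = p^{5} = (9/10)^{5} = 59049/100000.
By linearity of expectation: E[X] = Σ_H E[X_H] = 945 · p^{5} = 945 · 59049/100000 = 11160261/20000.
Numerically: E[X] ≈ 558.

E[X] = 945 · (9/10)^{5} = 11160261/20000 ≈ 558.


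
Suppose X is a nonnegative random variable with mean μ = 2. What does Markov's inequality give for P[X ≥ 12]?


μ = E[X] = 2, a = 12.
Markov: P[X ≥ 12] ≤ μ/a = (2)/12 = 1/6.
Numerically: ≈ 0.167.
(Since a = 12 > μ = 2.000, the bound 1/6 is < 1 and informative.)

P[X ≥ 12] ≤ 1/6 ≈ 0.167.


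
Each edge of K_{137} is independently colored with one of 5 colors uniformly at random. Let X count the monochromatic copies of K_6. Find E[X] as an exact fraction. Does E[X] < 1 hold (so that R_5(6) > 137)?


E[X] = C(137, 6) · 5^{1 − 15} = 8218472724 · 5^{−14} = 8218472724/6103515625.
As a reduced fraction: E[X] = 8218472724/6103515625 ≈ 1.346515.
Is E[X] < 1? NO.
Since E[X] ≥ 1, the first-moment bound is inconclusive at n = 137; it does NOT by itself certify R_5(6) > 137.

E[X] = 8218472724/6103515625 ≈ 1.346515; E[X] ≥ 1; first-moment method inconclusive here.


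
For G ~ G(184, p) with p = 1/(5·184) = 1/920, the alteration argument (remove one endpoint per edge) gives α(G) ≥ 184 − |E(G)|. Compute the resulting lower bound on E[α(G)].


E[|E(G)|] = C(184, 2)·p = 16836 · (1/920) = 183/10.
E[α(G)] ≥ n − E[|E(G)|] = 184 − 183/10 = 1657/10.
Numerically: ≈ 165.70000.
(This is only a lower bound; the true E[α(G)] may be larger.)

E[α(G)] ≥ 1657/10 ≈ 165.70000.


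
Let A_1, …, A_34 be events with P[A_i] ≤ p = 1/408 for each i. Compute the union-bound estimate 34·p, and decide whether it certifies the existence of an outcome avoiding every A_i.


Union bound: P[∪_{i=1}^{34} A_i] ≤ Σ_i P[A_i] ≤ 34·p = 34·(1/408) = 1/12.
Numerically: 1/12 ≈ 0.083333.
Is 1/12 < 1? YES.
Since P[∪ A_i] ≤ 1/12 < 1, the complement has P[∩ A_i^c] ≥ 1 − 1/12 = 11/12 > 0, so some outcome avoids every A_i.

34·p = 1/12 ≈ 0.083333; existence CERTIFIED by the union bound.


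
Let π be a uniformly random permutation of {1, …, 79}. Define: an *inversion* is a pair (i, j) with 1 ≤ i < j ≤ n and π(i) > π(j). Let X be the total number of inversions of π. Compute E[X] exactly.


Write X = Σ X_I over the C(79, 2) = 3081 pairs i < j, with X_I the indicator of one inversion.
There are 3081 indicators.
For each fixed pair i < j, the values π(i) and π(j) are two distinct elements of {1, …, 79} in uniformly random order; by symmetry P[π(i) > π(j)] = 1/2.
By linearity: E[X] = 3081 · (1/2) = C(79, 2) · (1/2) = 3081/2 = 3081/2 ≈ 1540.5000.

E[X] = 3081/2 = 1540.5000.


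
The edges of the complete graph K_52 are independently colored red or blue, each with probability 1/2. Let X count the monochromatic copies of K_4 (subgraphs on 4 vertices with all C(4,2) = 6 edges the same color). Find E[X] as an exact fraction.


Let X = Σ_S X_S over the C(52, 4) = 270725 subsets S of size 4, where X_S = 1 if the K_4 on S is monochromatic.
For a fixed S, the K_4 on S has C(4, 2) = 6 edges. P[all 6 edges red] = (1/2)^6, and likewise for blue, so P[monochromatic] = 2·(1/2)^6 = 2^{1 − 6} = 1/32.
By linearity: E[X] = C(52, 4) · 2^{1 − 6} = 270725 · 1/32 = 270725/32.
Numerically: E[X] ≈ 8460.156.

E[X] = C(52,4)·2^(1−C(4,2)) = 270725/32 ≈ 8460.156.


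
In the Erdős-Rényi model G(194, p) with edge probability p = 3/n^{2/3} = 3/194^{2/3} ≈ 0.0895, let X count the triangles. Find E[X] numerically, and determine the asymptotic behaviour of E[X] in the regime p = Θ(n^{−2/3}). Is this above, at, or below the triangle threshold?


Number of potential triangles: C(194, 3) = 1198144.
Each occurs with probability p³ ≈ (0.0895)³ ≈ 7.17398e-04.
By linearity: E[X] = C(194, 3)·p³ ≈ 1198144 · 7.17398e-04 ≈ 859.546.
Since α = 2/3 < 1, p = c/n^{2/3} ≫ 1/n is above the triangle threshold p ~ 1/n. Asymptotically E[X] ~ (c³/6)·n^{3(1−α)} = (3³/6)·n^{1} → ∞; triangles are abundant w.h.p.

E[X] ≈ 859.546; in regime p = Θ(1/n^{2/3}) E[X] diverges (above the triangle threshold p ~ 1/n).
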